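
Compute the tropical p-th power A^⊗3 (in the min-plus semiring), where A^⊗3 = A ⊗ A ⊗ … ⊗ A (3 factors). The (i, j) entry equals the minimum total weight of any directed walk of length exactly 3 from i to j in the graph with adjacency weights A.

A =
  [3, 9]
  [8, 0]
A^⊗3 =
  [9, 9]
  [8, 0]

Each entry (A^⊗3)_ij equals the minimum over all length-3 walks i = v_0 → v_1 → … → v_3 = j of Σ_t A[v_t][v_{t+1}]. For example, for (i, j) = (0, 1) we minimise over 4 possible intermediate vertex sequences; the minimum is 9, attained along the walk 0 → 1 → 1 → 1.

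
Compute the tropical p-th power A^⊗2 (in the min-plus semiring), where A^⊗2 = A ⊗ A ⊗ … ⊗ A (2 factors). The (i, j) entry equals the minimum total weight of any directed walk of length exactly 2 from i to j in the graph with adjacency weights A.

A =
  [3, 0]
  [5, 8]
A^⊗2 =
  [5, 3]
  [8, 5]

Each entry (A^⊗2)_ij equals the minimum over all length-2 walks i = v_0 → v_1 → … → v_2 = j of Σ_t A[v_t][v_{t+1}]. For example, for (i, j) = (0, 1) we minimise over 2 possible intermediate vertex sequences; the minimum is 3, attained along the walk 0 → 0 → 1.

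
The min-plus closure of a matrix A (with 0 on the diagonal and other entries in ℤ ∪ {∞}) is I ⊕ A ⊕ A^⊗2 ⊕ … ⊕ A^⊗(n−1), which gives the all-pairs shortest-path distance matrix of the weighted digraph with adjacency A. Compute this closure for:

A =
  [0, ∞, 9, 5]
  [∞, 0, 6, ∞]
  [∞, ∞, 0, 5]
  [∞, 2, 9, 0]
Closure =
  [0, 7, 9, 5]
  [∞, 0, 6, 11]
  [∞, 7, 0, 5]
  [∞, 2, 8, 0]

This is the Floyd-Warshall all-pairs shortest-path computation. For each intermediate vertex k = 0, 1, …, 3, update dist[i][j] ← min(dist[i][j], dist[i][k] + dist[k][j]). The final matrix gives, for each (i, j), the minimum total weight of any directed path from i to j (possibly empty when i = j).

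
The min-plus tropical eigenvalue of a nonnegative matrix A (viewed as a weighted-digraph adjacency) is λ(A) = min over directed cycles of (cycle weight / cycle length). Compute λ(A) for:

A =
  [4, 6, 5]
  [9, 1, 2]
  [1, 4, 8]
λ(A) = 1

Enumerate directed cycles and compute their means (weight / length). Sample:
  cycle 0 → 0: weight = 4, length = 1, mean = 4/1 ≈ 4.000
  cycle 1 → 1: weight = 1, length = 1, mean = 1/1 ≈ 1.000
  cycle 2 → 2: weight = 8, length = 1, mean = 8/1 ≈ 8.000
  cycle 0 → 1 → 0: weight = 15, length = 2, mean = 15/2 ≈ 7.500
  cycle 0 → 2 → 0: weight = 6, length = 2, mean = 6/2 ≈ 3.000
  cycle 1 → 0 → 1: weight = 15, length = 2, mean = 15/2 ≈ 7.500
Minimum mean = 1.000, attained e.g. along the cycle 1 → 1 with weight 1 and length 1. So λ(A) = 1/1 = 1.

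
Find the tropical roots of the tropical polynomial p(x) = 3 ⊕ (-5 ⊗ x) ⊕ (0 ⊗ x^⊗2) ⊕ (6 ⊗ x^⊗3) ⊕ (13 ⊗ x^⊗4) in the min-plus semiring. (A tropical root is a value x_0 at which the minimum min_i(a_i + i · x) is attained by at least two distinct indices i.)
Roots: {-7, -6, -5, 8}

Each tropical root is a break point of the lower envelope of the lines y = a_i + i · x (there are 5 lines, with slopes 0, 1, ..., 4). Only the lines that attain the minimum somewhere contribute to roots; other lines are dominated. Here the surviving (envelope) indices are i = 4, i = 3, i = 2, i = 1, i = 0.
Intersections between consecutive envelope lines give the roots: for adjacent envelope indices i < j the intersection is x = (a_i − a_j) / (j − i). Reading off the sorted break points: {-7, -6, -5, 8}.
Verification: at each break x_0, at least two indices attain the minimum of min_i(a_i + i · x_0).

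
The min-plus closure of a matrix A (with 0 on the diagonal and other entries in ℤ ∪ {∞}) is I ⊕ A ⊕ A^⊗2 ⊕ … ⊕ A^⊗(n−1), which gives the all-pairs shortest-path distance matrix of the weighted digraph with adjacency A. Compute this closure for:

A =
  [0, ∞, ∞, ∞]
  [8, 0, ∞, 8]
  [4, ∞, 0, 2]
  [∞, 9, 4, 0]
Closure =
  [0, ∞, ∞, ∞]
  [8, 0, 12, 8]
  [4, 11, 0, 2]
  [8, 9, 4, 0]

This is the Floyd-Warshall all-pairs shortest-path computation. For each intermediate vertex k = 0, 1, …, 3, update dist[i][j] ← min(dist[i][j], dist[i][k] + dist[k][j]). The final matrix gives, for each (i, j), the minimum total weight of any directed path from i to j (possibly empty when i = j).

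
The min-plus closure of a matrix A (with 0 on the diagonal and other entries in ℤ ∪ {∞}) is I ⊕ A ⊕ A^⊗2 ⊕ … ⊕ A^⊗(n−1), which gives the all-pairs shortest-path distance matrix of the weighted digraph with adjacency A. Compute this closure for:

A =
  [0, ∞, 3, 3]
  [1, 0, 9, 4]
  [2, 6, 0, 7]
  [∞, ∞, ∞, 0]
Closure =
  [0, 9, 3, 3]
  [1, 0, 4, 4]
  [2, 6, 0, 5]
  [∞, ∞, ∞, 0]

This is the Floyd-Warshall all-pairs shortest-path computation. For each intermediate vertex k = 0, 1, …, 3, update dist[i][j] ← min(dist[i][j], dist[i][k] + dist[k][j]). The final matrix gives, for each (i, j), the minimum total weight of any directed path from i to j (possibly empty when i = j).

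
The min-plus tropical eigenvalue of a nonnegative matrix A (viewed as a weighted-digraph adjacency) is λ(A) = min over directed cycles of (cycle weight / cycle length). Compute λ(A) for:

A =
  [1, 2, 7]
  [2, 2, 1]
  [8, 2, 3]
λ(A) = 1

Enumerate directed cycles and compute their means (weight / length). Sample:
  cycle 0 → 0: weight = 1, length = 1, mean = 1/1 ≈ 1.000
  cycle 1 → 1: weight = 2, length = 1, mean = 2/1 ≈ 2.000
  cycle 2 → 2: weight = 3, length = 1, mean = 3/1 ≈ 3.000
  cycle 0 → 1 → 0: weight = 4, length = 2, mean = 4/2 ≈ 2.000
  cycle 0 → 2 → 0: weight = 15, length = 2, mean = 15/2 ≈ 7.500
  cycle 1 → 0 → 1: weight = 4, length = 2, mean = 4/2 ≈ 2.000
Minimum mean = 1.000, attained e.g. along the cycle 0 → 0 with weight 1 and length 1. So λ(A) = 1/1 = 1.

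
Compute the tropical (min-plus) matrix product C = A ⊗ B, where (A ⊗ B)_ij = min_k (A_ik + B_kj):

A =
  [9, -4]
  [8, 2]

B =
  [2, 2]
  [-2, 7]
A ⊗ B =
  [-6, 3]
  [0, 9]

Apply the min-plus product entry-by-entry:
  C[0][0] = min over k of (A[0][0] + B[0][0] = 9 + 2 = 11, A[0][1] + B[1][0] = -4 + -2 = -6) = -6 (attained at k = 1)
  C[0][1] = min over k of (A[0][0] + B[0][1] = 9 + 2 = 11, A[0][1] + B[1][1] = -4 + 7 = 3) = 3 (attained at k = 1)
  C[1][0] = min over k of (A[1][0] + B[0][0] = 8 + 2 = 10, A[1][1] + B[1][0] = 2 + -2 = 0) = 0 (attained at k = 1)
  C[1][1] = min over k of (A[1][0] + B[0][1] = 8 + 2 = 10, A[1][1] + B[1][1] = 2 + 7 = 9) = 9 (attained at k = 1)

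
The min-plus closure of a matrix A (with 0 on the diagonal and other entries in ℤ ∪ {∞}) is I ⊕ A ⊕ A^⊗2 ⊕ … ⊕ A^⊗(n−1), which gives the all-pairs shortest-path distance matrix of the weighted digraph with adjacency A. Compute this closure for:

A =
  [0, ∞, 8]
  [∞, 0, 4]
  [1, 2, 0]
Closure =
  [0, 10, 8]
  [5, 0, 4]
  [1, 2, 0]

This is the Floyd-Warshall all-pairs shortest-path computation. For each intermediate vertex k = 0, 1, …, 2, update dist[i][j] ← min(dist[i][j], dist[i][k] + dist[k][j]). The final matrix gives, for each (i, j), the minimum total weight of any directed path from i to j (possibly empty when i = j).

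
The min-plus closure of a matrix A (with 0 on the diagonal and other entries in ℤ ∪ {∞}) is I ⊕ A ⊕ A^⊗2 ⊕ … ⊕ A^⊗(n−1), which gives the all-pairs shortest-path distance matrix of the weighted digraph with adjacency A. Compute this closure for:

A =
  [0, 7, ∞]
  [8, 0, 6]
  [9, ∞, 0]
Closure =
  [0, 7, 13]
  [8, 0, 6]
  [9, 16, 0]

This is the Floyd-Warshall all-pairs shortest-path computation. For each intermediate vertex k = 0, 1, …, 2, update dist[i][j] ← min(dist[i][j], dist[i][k] + dist[k][j]). The final matrix gives, for each (i, j), the minimum total weight of any directed path from i to j (possibly empty when i = j).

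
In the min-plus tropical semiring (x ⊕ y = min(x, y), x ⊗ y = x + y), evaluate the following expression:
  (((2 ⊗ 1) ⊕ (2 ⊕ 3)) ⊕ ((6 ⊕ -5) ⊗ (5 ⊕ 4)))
(((2 ⊗ 1) ⊕ (2 ⊕ 3)) ⊕ ((6 ⊕ -5) ⊗ (5 ⊕ 4))) = -1

Expand innermost to outermost. Recall ⊕ takes the minimum of its arguments and ⊗ takes their sum. Working out the expression (((2 ⊗ 1) ⊕ (2 ⊕ 3)) ⊕ ((6 ⊕ -5) ⊗ (5 ⊕ 4))) gives -1.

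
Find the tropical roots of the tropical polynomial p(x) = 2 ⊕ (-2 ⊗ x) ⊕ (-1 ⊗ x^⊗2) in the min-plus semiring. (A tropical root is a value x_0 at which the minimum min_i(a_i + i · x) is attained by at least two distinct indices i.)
Roots: {-1, 4}

Each tropical root is a break point of the lower envelope of the lines y = a_i + i · x (there are 3 lines, with slopes 0, 1, ..., 2). Only the lines that attain the minimum somewhere contribute to roots; other lines are dominated. Here the surviving (envelope) indices are i = 2, i = 1, i = 0.
Intersections between consecutive envelope lines give the roots: for adjacent envelope indices i < j the intersection is x = (a_i − a_j) / (j − i). Reading off the sorted break points: {-1, 4}.
Verification: at each break x_0, at least two indices attain the minimum of min_i(a_i + i · x_0).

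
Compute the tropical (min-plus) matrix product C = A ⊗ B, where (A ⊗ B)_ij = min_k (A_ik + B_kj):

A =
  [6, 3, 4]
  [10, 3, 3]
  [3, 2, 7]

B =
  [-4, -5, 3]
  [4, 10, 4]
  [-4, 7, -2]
A ⊗ B =
  [0, 1, 2]
  [-1, 5, 1]
  [-1, -2, 5]

Apply the min-plus product entry-by-entry:
  C[0][0] = min over k of (A[0][0] + B[0][0] = 6 + -4 = 2, A[0][1] + B[1][0] = 3 + 4 = 7, A[0][2] + B[2][0] = 4 + -4 = 0) = 0 (attained at k = 2)
  C[0][1] = min over k of (A[0][0] + B[0][1] = 6 + -5 = 1, A[0][1] + B[1][1] = 3 + 10 = 13, A[0][2] + B[2][1] = 4 + 7 = 11) = 1 (attained at k = 0)
  C[0][2] = min over k of (A[0][0] + B[0][2] = 6 + 3 = 9, A[0][1] + B[1][2] = 3 + 4 = 7, A[0][2] + B[2][2] = 4 + -2 = 2) = 2 (attained at k = 2)
  C[1][0] = min over k of (A[1][0] + B[0][0] = 10 + -4 = 6, A[1][1] + B[1][0] = 3 + 4 = 7, A[1][2] + B[2][0] = 3 + -4 = -1) = -1 (attained at k = 2)
  C[1][1] = min over k of (A[1][0] + B[0][1] = 10 + -5 = 5, A[1][1] + B[1][1] = 3 + 10 = 13, A[1][2] + B[2][1] = 3 + 7 = 10) = 5 (attained at k = 0)
  C[1][2] = min over k of (A[1][0] + B[0][2] = 10 + 3 = 13, A[1][1] + B[1][2] = 3 + 4 = 7, A[1][2] + B[2][2] = 3 + -2 = 1) = 1 (attained at k = 2)
  C[2][0] = min over k of (A[2][0] + B[0][0] = 3 + -4 = -1, A[2][1] + B[1][0] = 2 + 4 = 6, A[2][2] + B[2][0] = 7 + -4 = 3) = -1 (attained at k = 0)
  C[2][1] = min over k of (A[2][0] + B[0][1] = 3 + -5 = -2, A[2][1] + B[1][1] = 2 + 10 = 12, A[2][2] + B[2][1] = 7 + 7 = 14) = -2 (attained at k = 0)
  C[2][2] = min over k of (A[2][0] + B[0][2] = 3 + 3 = 6, A[2][1] + B[1][2] = 2 + 4 = 6, A[2][2] + B[2][2] = 7 + -2 = 5) = 5 (attained at k = 2)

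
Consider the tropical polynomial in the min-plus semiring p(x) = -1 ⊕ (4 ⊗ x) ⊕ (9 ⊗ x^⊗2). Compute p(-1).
p(-1) = -1

A tropical monomial a ⊗ x^⊗i evaluates to a + i · x. Evaluating each term at x = -1:
  Term 0 contributes -1 + 0 · -1 = -1
  Term 1 contributes 4 + 1 · -1 = 3
  Term 2 contributes 9 + 2 · -1 = 7
p(-1) = ⊕ of these = min[-1, 3, 7] = -1.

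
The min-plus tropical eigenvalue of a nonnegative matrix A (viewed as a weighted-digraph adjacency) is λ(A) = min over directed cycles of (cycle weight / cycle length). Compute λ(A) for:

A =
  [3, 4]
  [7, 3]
λ(A) = 3

Enumerate directed cycles and compute their means (weight / length). Sample:
  cycle 0 → 0: weight = 3, length = 1, mean = 3/1 ≈ 3.000
  cycle 1 → 1: weight = 3, length = 1, mean = 3/1 ≈ 3.000
  cycle 0 → 1 → 0: weight = 11, length = 2, mean = 11/2 ≈ 5.500
  cycle 1 → 0 → 1: weight = 11, length = 2, mean = 11/2 ≈ 5.500
Minimum mean = 3.000, attained e.g. along the cycle 0 → 0 with weight 3 and length 1. So λ(A) = 3/1 = 3.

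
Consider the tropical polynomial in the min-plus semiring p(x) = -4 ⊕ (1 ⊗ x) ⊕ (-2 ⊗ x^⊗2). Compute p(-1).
p(-1) = -4

A tropical monomial a ⊗ x^⊗i evaluates to a + i · x. Evaluating each term at x = -1:
  Term 0 contributes -4 + 0 · -1 = -4
  Term 1 contributes 1 + 1 · -1 = 0
  Term 2 contributes -2 + 2 · -1 = -4
p(-1) = ⊕ of these = min[-4, 0, -4] = -4.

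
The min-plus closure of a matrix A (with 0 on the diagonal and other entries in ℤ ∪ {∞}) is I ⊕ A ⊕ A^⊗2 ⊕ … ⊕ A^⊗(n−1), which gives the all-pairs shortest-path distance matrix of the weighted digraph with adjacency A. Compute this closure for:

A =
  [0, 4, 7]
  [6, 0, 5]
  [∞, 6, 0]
Closure =
  [0, 4, 7]
  [6, 0, 5]
  [12, 6, 0]

This is the Floyd-Warshall all-pairs shortest-path computation. For each intermediate vertex k = 0, 1, …, 2, update dist[i][j] ← min(dist[i][j], dist[i][k] + dist[k][j]). The final matrix gives, for each (i, j), the minimum total weight of any directed path from i to j (possibly empty when i = j).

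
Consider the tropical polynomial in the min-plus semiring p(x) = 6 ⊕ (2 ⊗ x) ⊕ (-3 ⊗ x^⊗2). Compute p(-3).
p(-3) = -9

A tropical monomial a ⊗ x^⊗i evaluates to a + i · x. Evaluating each term at x = -3:
  Term 0 contributes 6 + 0 · -3 = 6
  Term 1 contributes 2 + 1 · -3 = -1
  Term 2 contributes -3 + 2 · -3 = -9
p(-3) = ⊕ of these = min[6, -1, -9] = -9.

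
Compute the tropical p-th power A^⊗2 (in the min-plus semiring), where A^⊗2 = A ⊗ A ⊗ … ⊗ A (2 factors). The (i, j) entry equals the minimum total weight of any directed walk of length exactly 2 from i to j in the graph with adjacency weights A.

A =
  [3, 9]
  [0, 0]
A^⊗2 =
  [6, 9]
  [0, 0]

Each entry (A^⊗2)_ij equals the minimum over all length-2 walks i = v_0 → v_1 → … → v_2 = j of Σ_t A[v_t][v_{t+1}]. For example, for (i, j) = (0, 1) we minimise over 2 possible intermediate vertex sequences; the minimum is 9, attained along the walk 0 → 1 → 1.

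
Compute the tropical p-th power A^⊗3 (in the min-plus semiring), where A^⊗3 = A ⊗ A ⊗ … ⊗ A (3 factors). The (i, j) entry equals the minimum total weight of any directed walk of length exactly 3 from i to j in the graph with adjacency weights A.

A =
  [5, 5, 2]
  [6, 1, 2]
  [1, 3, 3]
A^⊗3 =
  [6, 6, 5]
  [4, 3, 4]
  [4, 5, 6]

Each entry (A^⊗3)_ij equals the minimum over all length-3 walks i = v_0 → v_1 → … → v_3 = j of Σ_t A[v_t][v_{t+1}]. For example, for (i, j) = (0, 2) we minimise over 9 possible intermediate vertex sequences; the minimum is 5, attained along the walk 0 → 2 → 0 → 2.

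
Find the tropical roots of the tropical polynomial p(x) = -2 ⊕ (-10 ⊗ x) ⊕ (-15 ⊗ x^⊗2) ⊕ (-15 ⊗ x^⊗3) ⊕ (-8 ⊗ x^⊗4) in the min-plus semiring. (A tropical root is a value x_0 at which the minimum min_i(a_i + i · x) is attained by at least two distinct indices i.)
Roots: {-7, 0, 5, 8}

Each tropical root is a break point of the lower envelope of the lines y = a_i + i · x (there are 5 lines, with slopes 0, 1, ..., 4). Only the lines that attain the minimum somewhere contribute to roots; other lines are dominated. Here the surviving (envelope) indices are i = 4, i = 3, i = 2, i = 1, i = 0.
Intersections between consecutive envelope lines give the roots: for adjacent envelope indices i < j the intersection is x = (a_i − a_j) / (j − i). Reading off the sorted break points: {-7, 0, 5, 8}.
Verification: at each break x_0, at least two indices attain the minimum of min_i(a_i + i · x_0).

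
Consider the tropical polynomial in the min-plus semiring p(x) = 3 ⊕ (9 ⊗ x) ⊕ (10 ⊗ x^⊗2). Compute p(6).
p(6) = 3

A tropical monomial a ⊗ x^⊗i evaluates to a + i · x. Evaluating each term at x = 6:
  Term 0 contributes 3 + 0 · 6 = 3
  Term 1 contributes 9 + 1 · 6 = 15
  Term 2 contributes 10 + 2 · 6 = 22
p(6) = ⊕ of these = min[3, 15, 22] = 3.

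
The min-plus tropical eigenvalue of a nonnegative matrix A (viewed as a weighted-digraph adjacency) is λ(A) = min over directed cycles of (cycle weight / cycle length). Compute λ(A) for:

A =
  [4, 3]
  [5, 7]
λ(A) = 4

Enumerate directed cycles and compute their means (weight / length). Sample:
  cycle 0 → 0: weight = 4, length = 1, mean = 4/1 ≈ 4.000
  cycle 1 → 1: weight = 7, length = 1, mean = 7/1 ≈ 7.000
  cycle 0 → 1 → 0: weight = 8, length = 2, mean = 8/2 ≈ 4.000
  cycle 1 → 0 → 1: weight = 8, length = 2, mean = 8/2 ≈ 4.000
Minimum mean = 4.000, attained e.g. along the cycle 0 → 0 with weight 4 and length 1. So λ(A) = 4/1 = 4.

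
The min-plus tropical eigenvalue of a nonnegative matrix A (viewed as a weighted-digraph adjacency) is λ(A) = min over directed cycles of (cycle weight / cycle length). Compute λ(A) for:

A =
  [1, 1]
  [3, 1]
λ(A) = 1

Enumerate directed cycles and compute their means (weight / length). Sample:
  cycle 0 → 0: weight = 1, length = 1, mean = 1/1 ≈ 1.000
  cycle 1 → 1: weight = 1, length = 1, mean = 1/1 ≈ 1.000
  cycle 0 → 1 → 0: weight = 4, length = 2, mean = 4/2 ≈ 2.000
  cycle 1 → 0 → 1: weight = 4, length = 2, mean = 4/2 ≈ 2.000
Minimum mean = 1.000, attained e.g. along the cycle 0 → 0 with weight 1 and length 1. So λ(A) = 1/1 = 1.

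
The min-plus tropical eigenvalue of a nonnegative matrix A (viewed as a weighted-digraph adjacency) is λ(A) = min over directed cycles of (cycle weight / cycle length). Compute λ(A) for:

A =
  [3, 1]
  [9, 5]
λ(A) = 3

Enumerate directed cycles and compute their means (weight / length). Sample:
  cycle 0 → 0: weight = 3, length = 1, mean = 3/1 ≈ 3.000
  cycle 1 → 1: weight = 5, length = 1, mean = 5/1 ≈ 5.000
  cycle 0 → 1 → 0: weight = 10, length = 2, mean = 10/2 ≈ 5.000
  cycle 1 → 0 → 1: weight = 10, length = 2, mean = 10/2 ≈ 5.000
Minimum mean = 3.000, attained e.g. along the cycle 0 → 0 with weight 3 and length 1. So λ(A) = 3/1 = 3.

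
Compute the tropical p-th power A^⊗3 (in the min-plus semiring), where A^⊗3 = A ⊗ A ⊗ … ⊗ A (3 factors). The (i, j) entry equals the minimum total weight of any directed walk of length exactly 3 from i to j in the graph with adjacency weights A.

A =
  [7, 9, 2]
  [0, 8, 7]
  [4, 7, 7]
A^⊗3 =
  [9, 15, 8]
  [6, 9, 9]
  [10, 13, 9]

Each entry (A^⊗3)_ij equals the minimum over all length-3 walks i = v_0 → v_1 → … → v_3 = j of Σ_t A[v_t][v_{t+1}]. For example, for (i, j) = (0, 2) we minimise over 9 possible intermediate vertex sequences; the minimum is 8, attained along the walk 0 → 2 → 0 → 2.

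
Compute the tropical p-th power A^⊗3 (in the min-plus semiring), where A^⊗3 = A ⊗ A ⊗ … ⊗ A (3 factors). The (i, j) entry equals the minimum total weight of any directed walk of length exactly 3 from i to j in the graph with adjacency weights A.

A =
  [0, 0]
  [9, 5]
A^⊗3 =
  [0, 0]
  [9, 9]

Each entry (A^⊗3)_ij equals the minimum over all length-3 walks i = v_0 → v_1 → … → v_3 = j of Σ_t A[v_t][v_{t+1}]. For example, for (i, j) = (0, 1) we minimise over 4 possible intermediate vertex sequences; the minimum is 0, attained along the walk 0 → 0 → 0 → 1.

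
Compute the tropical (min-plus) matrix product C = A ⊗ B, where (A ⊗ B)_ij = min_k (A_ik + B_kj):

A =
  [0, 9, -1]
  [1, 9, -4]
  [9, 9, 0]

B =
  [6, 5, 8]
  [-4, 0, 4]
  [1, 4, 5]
A ⊗ B =
  [0, 3, 4]
  [-3, 0, 1]
  [1, 4, 5]

Apply the min-plus product entry-by-entry:
  C[0][0] = min over k of (A[0][0] + B[0][0] = 0 + 6 = 6, A[0][1] + B[1][0] = 9 + -4 = 5, A[0][2] + B[2][0] = -1 + 1 = 0) = 0 (attained at k = 2)
  C[0][1] = min over k of (A[0][0] + B[0][1] = 0 + 5 = 5, A[0][1] + B[1][1] = 9 + 0 = 9, A[0][2] + B[2][1] = -1 + 4 = 3) = 3 (attained at k = 2)
  C[0][2] = min over k of (A[0][0] + B[0][2] = 0 + 8 = 8, A[0][1] + B[1][2] = 9 + 4 = 13, A[0][2] + B[2][2] = -1 + 5 = 4) = 4 (attained at k = 2)
  C[1][0] = min over k of (A[1][0] + B[0][0] = 1 + 6 = 7, A[1][1] + B[1][0] = 9 + -4 = 5, A[1][2] + B[2][0] = -4 + 1 = -3) = -3 (attained at k = 2)
  C[1][1] = min over k of (A[1][0] + B[0][1] = 1 + 5 = 6, A[1][1] + B[1][1] = 9 + 0 = 9, A[1][2] + B[2][1] = -4 + 4 = 0) = 0 (attained at k = 2)
  C[1][2] = min over k of (A[1][0] + B[0][2] = 1 + 8 = 9, A[1][1] + B[1][2] = 9 + 4 = 13, A[1][2] + B[2][2] = -4 + 5 = 1) = 1 (attained at k = 2)
  C[2][0] = min over k of (A[2][0] + B[0][0] = 9 + 6 = 15, A[2][1] + B[1][0] = 9 + -4 = 5, A[2][2] + B[2][0] = 0 + 1 = 1) = 1 (attained at k = 2)
  C[2][1] = min over k of (A[2][0] + B[0][1] = 9 + 5 = 14, A[2][1] + B[1][1] = 9 + 0 = 9, A[2][2] + B[2][1] = 0 + 4 = 4) = 4 (attained at k = 2)
  C[2][2] = min over k of (A[2][0] + B[0][2] = 9 + 8 = 17, A[2][1] + B[1][2] = 9 + 4 = 13, A[2][2] + B[2][2] = 0 + 5 = 5) = 5 (attained at k = 2)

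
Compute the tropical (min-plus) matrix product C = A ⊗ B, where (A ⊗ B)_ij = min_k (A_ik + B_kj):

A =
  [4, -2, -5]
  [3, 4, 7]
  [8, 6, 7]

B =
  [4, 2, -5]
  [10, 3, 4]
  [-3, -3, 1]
A ⊗ B =
  [-8, -8, -4]
  [4, 4, -2]
  [4, 4, 3]

Apply the min-plus product entry-by-entry:
  C[0][0] = min over k of (A[0][0] + B[0][0] = 4 + 4 = 8, A[0][1] + B[1][0] = -2 + 10 = 8, A[0][2] + B[2][0] = -5 + -3 = -8) = -8 (attained at k = 2)
  C[0][1] = min over k of (A[0][0] + B[0][1] = 4 + 2 = 6, A[0][1] + B[1][1] = -2 + 3 = 1, A[0][2] + B[2][1] = -5 + -3 = -8) = -8 (attained at k = 2)
  C[0][2] = min over k of (A[0][0] + B[0][2] = 4 + -5 = -1, A[0][1] + B[1][2] = -2 + 4 = 2, A[0][2] + B[2][2] = -5 + 1 = -4) = -4 (attained at k = 2)
  C[1][0] = min over k of (A[1][0] + B[0][0] = 3 + 4 = 7, A[1][1] + B[1][0] = 4 + 10 = 14, A[1][2] + B[2][0] = 7 + -3 = 4) = 4 (attained at k = 2)
  C[1][1] = min over k of (A[1][0] + B[0][1] = 3 + 2 = 5, A[1][1] + B[1][1] = 4 + 3 = 7, A[1][2] + B[2][1] = 7 + -3 = 4) = 4 (attained at k = 2)
  C[1][2] = min over k of (A[1][0] + B[0][2] = 3 + -5 = -2, A[1][1] + B[1][2] = 4 + 4 = 8, A[1][2] + B[2][2] = 7 + 1 = 8) = -2 (attained at k = 0)
  C[2][0] = min over k of (A[2][0] + B[0][0] = 8 + 4 = 12, A[2][1] + B[1][0] = 6 + 10 = 16, A[2][2] + B[2][0] = 7 + -3 = 4) = 4 (attained at k = 2)
  C[2][1] = min over k of (A[2][0] + B[0][1] = 8 + 2 = 10, A[2][1] + B[1][1] = 6 + 3 = 9, A[2][2] + B[2][1] = 7 + -3 = 4) = 4 (attained at k = 2)
  C[2][2] = min over k of (A[2][0] + B[0][2] = 8 + -5 = 3, A[2][1] + B[1][2] = 6 + 4 = 10, A[2][2] + B[2][2] = 7 + 1 = 8) = 3 (attained at k = 0)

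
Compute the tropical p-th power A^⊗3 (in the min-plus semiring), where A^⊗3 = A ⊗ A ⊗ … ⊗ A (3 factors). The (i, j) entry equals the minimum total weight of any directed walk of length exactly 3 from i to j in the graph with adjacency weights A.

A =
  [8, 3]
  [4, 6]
A^⊗3 =
  [13, 10]
  [11, 13]

Each entry (A^⊗3)_ij equals the minimum over all length-3 walks i = v_0 → v_1 → … → v_3 = j of Σ_t A[v_t][v_{t+1}]. For example, for (i, j) = (0, 1) we minimise over 4 possible intermediate vertex sequences; the minimum is 10, attained along the walk 0 → 1 → 0 → 1.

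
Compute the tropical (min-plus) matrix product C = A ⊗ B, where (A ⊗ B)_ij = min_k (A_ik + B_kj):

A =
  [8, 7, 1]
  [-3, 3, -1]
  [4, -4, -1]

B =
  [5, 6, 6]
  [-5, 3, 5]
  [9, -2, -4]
A ⊗ B =
  [2, -1, -3]
  [-2, -3, -5]
  [-9, -3, -5]

Apply the min-plus product entry-by-entry:
  C[0][0] = min over k of (A[0][0] + B[0][0] = 8 + 5 = 13, A[0][1] + B[1][0] = 7 + -5 = 2, A[0][2] + B[2][0] = 1 + 9 = 10) = 2 (attained at k = 1)
  C[0][1] = min over k of (A[0][0] + B[0][1] = 8 + 6 = 14, A[0][1] + B[1][1] = 7 + 3 = 10, A[0][2] + B[2][1] = 1 + -2 = -1) = -1 (attained at k = 2)
  C[0][2] = min over k of (A[0][0] + B[0][2] = 8 + 6 = 14, A[0][1] + B[1][2] = 7 + 5 = 12, A[0][2] + B[2][2] = 1 + -4 = -3) = -3 (attained at k = 2)
  C[1][0] = min over k of (A[1][0] + B[0][0] = -3 + 5 = 2, A[1][1] + B[1][0] = 3 + -5 = -2, A[1][2] + B[2][0] = -1 + 9 = 8) = -2 (attained at k = 1)
  C[1][1] = min over k of (A[1][0] + B[0][1] = -3 + 6 = 3, A[1][1] + B[1][1] = 3 + 3 = 6, A[1][2] + B[2][1] = -1 + -2 = -3) = -3 (attained at k = 2)
  C[1][2] = min over k of (A[1][0] + B[0][2] = -3 + 6 = 3, A[1][1] + B[1][2] = 3 + 5 = 8, A[1][2] + B[2][2] = -1 + -4 = -5) = -5 (attained at k = 2)
  C[2][0] = min over k of (A[2][0] + B[0][0] = 4 + 5 = 9, A[2][1] + B[1][0] = -4 + -5 = -9, A[2][2] + B[2][0] = -1 + 9 = 8) = -9 (attained at k = 1)
  C[2][1] = min over k of (A[2][0] + B[0][1] = 4 + 6 = 10, A[2][1] + B[1][1] = -4 + 3 = -1, A[2][2] + B[2][1] = -1 + -2 = -3) = -3 (attained at k = 2)
  C[2][2] = min over k of (A[2][0] + B[0][2] = 4 + 6 = 10, A[2][1] + B[1][2] = -4 + 5 = 1, A[2][2] + B[2][2] = -1 + -4 = -5) = -5 (attained at k = 2)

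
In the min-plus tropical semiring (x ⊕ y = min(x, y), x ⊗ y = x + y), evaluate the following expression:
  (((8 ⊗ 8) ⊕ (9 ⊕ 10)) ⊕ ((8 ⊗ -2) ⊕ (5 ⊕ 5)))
(((8 ⊗ 8) ⊕ (9 ⊕ 10)) ⊕ ((8 ⊗ -2) ⊕ (5 ⊕ 5))) = 5

Expand innermost to outermost. Recall ⊕ takes the minimum of its arguments and ⊗ takes their sum. Working out the expression (((8 ⊗ 8) ⊕ (9 ⊕ 10)) ⊕ ((8 ⊗ -2) ⊕ (5 ⊕ 5))) gives 5.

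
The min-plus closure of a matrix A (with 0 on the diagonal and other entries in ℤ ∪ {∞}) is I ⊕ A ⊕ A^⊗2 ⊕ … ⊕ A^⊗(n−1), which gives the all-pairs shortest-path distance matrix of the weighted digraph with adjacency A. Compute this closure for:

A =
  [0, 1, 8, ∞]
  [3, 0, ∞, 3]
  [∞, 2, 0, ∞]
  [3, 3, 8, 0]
Closure =
  [0, 1, 8, 4]
  [3, 0, 11, 3]
  [5, 2, 0, 5]
  [3, 3, 8, 0]

This is the Floyd-Warshall all-pairs shortest-path computation. For each intermediate vertex k = 0, 1, …, 3, update dist[i][j] ← min(dist[i][j], dist[i][k] + dist[k][j]). The final matrix gives, for each (i, j), the minimum total weight of any directed path from i to j (possibly empty when i = j).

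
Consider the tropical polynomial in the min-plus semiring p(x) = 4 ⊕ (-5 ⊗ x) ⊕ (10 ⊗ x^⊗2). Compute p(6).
p(6) = 1

A tropical monomial a ⊗ x^⊗i evaluates to a + i · x. Evaluating each term at x = 6:
  Term 0 contributes 4 + 0 · 6 = 4
  Term 1 contributes -5 + 1 · 6 = 1
  Term 2 contributes 10 + 2 · 6 = 22
p(6) = ⊕ of these = min[4, 1, 22] = 1.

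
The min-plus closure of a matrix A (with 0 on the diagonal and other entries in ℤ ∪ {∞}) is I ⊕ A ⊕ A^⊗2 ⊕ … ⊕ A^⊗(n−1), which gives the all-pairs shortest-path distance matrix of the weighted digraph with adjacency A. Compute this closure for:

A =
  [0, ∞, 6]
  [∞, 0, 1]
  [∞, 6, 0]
Closure =
  [0, 12, 6]
  [∞, 0, 1]
  [∞, 6, 0]

This is the Floyd-Warshall all-pairs shortest-path computation. For each intermediate vertex k = 0, 1, …, 2, update dist[i][j] ← min(dist[i][j], dist[i][k] + dist[k][j]). The final matrix gives, for each (i, j), the minimum total weight of any directed path from i to j (possibly empty when i = j).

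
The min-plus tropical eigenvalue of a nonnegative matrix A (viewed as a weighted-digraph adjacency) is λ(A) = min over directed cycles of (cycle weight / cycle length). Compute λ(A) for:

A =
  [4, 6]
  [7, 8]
λ(A) = 4

Enumerate directed cycles and compute their means (weight / length). Sample:
  cycle 0 → 0: weight = 4, length = 1, mean = 4/1 ≈ 4.000
  cycle 1 → 1: weight = 8, length = 1, mean = 8/1 ≈ 8.000
  cycle 0 → 1 → 0: weight = 13, length = 2, mean = 13/2 ≈ 6.500
  cycle 1 → 0 → 1: weight = 13, length = 2, mean = 13/2 ≈ 6.500
Minimum mean = 4.000, attained e.g. along the cycle 0 → 0 with weight 4 and length 1. So λ(A) = 4/1 = 4.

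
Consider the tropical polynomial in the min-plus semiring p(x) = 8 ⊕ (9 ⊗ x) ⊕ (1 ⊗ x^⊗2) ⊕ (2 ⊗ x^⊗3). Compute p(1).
p(1) = 3

A tropical monomial a ⊗ x^⊗i evaluates to a + i · x. Evaluating each term at x = 1:
  Term 0 contributes 8 + 0 · 1 = 8
  Term 1 contributes 9 + 1 · 1 = 10
  Term 2 contributes 1 + 2 · 1 = 3
  Term 3 contributes 2 + 3 · 1 = 5
p(1) = ⊕ of these = min[8, 10, 3, 5] = 3.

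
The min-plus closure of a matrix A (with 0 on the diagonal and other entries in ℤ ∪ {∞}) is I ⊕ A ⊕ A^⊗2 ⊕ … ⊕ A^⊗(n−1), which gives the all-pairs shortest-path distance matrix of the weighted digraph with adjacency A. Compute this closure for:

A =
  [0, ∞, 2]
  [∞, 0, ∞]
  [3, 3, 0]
Closure =
  [0, 5, 2]
  [∞, 0, ∞]
  [3, 3, 0]

This is the Floyd-Warshall all-pairs shortest-path computation. For each intermediate vertex k = 0, 1, …, 2, update dist[i][j] ← min(dist[i][j], dist[i][k] + dist[k][j]). The final matrix gives, for each (i, j), the minimum total weight of any directed path from i to j (possibly empty when i = j).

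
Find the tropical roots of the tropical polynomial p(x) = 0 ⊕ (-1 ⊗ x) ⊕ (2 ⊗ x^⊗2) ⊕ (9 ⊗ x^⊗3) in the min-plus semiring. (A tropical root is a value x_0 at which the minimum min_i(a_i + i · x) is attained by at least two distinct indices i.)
Roots: {-7, -3, 1}

Each tropical root is a break point of the lower envelope of the lines y = a_i + i · x (there are 4 lines, with slopes 0, 1, ..., 3). Only the lines that attain the minimum somewhere contribute to roots; other lines are dominated. Here the surviving (envelope) indices are i = 3, i = 2, i = 1, i = 0.
Intersections between consecutive envelope lines give the roots: for adjacent envelope indices i < j the intersection is x = (a_i − a_j) / (j − i). Reading off the sorted break points: {-7, -3, 1}.
Verification: at each break x_0, at least two indices attain the minimum of min_i(a_i + i · x_0).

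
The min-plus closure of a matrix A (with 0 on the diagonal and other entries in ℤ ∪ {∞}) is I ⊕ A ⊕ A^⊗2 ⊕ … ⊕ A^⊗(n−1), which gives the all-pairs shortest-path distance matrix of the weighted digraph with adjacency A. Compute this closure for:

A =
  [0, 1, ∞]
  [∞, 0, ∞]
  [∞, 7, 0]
Closure =
  [0, 1, ∞]
  [∞, 0, ∞]
  [∞, 7, 0]

This is the Floyd-Warshall all-pairs shortest-path computation. For each intermediate vertex k = 0, 1, …, 2, update dist[i][j] ← min(dist[i][j], dist[i][k] + dist[k][j]). The final matrix gives, for each (i, j), the minimum total weight of any directed path from i to j (possibly empty when i = j).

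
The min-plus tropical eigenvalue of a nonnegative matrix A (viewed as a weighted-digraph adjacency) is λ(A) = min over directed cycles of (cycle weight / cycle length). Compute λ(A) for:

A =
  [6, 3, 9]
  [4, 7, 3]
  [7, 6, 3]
λ(A) = 3

Enumerate directed cycles and compute their means (weight / length). Sample:
  cycle 0 → 0: weight = 6, length = 1, mean = 6/1 ≈ 6.000
  cycle 1 → 1: weight = 7, length = 1, mean = 7/1 ≈ 7.000
  cycle 2 → 2: weight = 3, length = 1, mean = 3/1 ≈ 3.000
  cycle 0 → 1 → 0: weight = 7, length = 2, mean = 7/2 ≈ 3.500
  cycle 0 → 2 → 0: weight = 16, length = 2, mean = 16/2 ≈ 8.000
  cycle 1 → 0 → 1: weight = 7, length = 2, mean = 7/2 ≈ 3.500
Minimum mean = 3.000, attained e.g. along the cycle 2 → 2 with weight 3 and length 1. So λ(A) = 3/1 = 3.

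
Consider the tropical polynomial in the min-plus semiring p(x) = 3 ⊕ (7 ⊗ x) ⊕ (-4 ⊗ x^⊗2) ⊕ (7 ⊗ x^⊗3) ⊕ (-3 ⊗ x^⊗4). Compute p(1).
p(1) = -2

A tropical monomial a ⊗ x^⊗i evaluates to a + i · x. Evaluating each term at x = 1:
  Term 0 contributes 3 + 0 · 1 = 3
  Term 1 contributes 7 + 1 · 1 = 8
  Term 2 contributes -4 + 2 · 1 = -2
  Term 3 contributes 7 + 3 · 1 = 10
  Term 4 contributes -3 + 4 · 1 = 1
p(1) = ⊕ of these = min[3, 8, -2, 10, 1] = -2.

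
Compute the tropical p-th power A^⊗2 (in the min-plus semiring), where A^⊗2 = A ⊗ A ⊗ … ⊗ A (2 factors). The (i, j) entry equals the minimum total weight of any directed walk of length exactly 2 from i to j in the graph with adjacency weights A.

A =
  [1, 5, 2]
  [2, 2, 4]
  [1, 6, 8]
A^⊗2 =
  [2, 6, 3]
  [3, 4, 4]
  [2, 6, 3]

Each entry (A^⊗2)_ij equals the minimum over all length-2 walks i = v_0 → v_1 → … → v_2 = j of Σ_t A[v_t][v_{t+1}]. For example, for (i, j) = (0, 2) we minimise over 3 possible intermediate vertex sequences; the minimum is 3, attained along the walk 0 → 0 → 2.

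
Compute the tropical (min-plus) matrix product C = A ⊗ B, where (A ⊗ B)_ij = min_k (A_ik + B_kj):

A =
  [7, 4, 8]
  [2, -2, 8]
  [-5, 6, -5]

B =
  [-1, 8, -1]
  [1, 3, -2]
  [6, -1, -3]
A ⊗ B =
  [5, 7, 2]
  [-1, 1, -4]
  [-6, -6, -8]

Apply the min-plus product entry-by-entry:
  C[0][0] = min over k of (A[0][0] + B[0][0] = 7 + -1 = 6, A[0][1] + B[1][0] = 4 + 1 = 5, A[0][2] + B[2][0] = 8 + 6 = 14) = 5 (attained at k = 1)
  C[0][1] = min over k of (A[0][0] + B[0][1] = 7 + 8 = 15, A[0][1] + B[1][1] = 4 + 3 = 7, A[0][2] + B[2][1] = 8 + -1 = 7) = 7 (attained at k = 1)
  C[0][2] = min over k of (A[0][0] + B[0][2] = 7 + -1 = 6, A[0][1] + B[1][2] = 4 + -2 = 2, A[0][2] + B[2][2] = 8 + -3 = 5) = 2 (attained at k = 1)
  C[1][0] = min over k of (A[1][0] + B[0][0] = 2 + -1 = 1, A[1][1] + B[1][0] = -2 + 1 = -1, A[1][2] + B[2][0] = 8 + 6 = 14) = -1 (attained at k = 1)
  C[1][1] = min over k of (A[1][0] + B[0][1] = 2 + 8 = 10, A[1][1] + B[1][1] = -2 + 3 = 1, A[1][2] + B[2][1] = 8 + -1 = 7) = 1 (attained at k = 1)
  C[1][2] = min over k of (A[1][0] + B[0][2] = 2 + -1 = 1, A[1][1] + B[1][2] = -2 + -2 = -4, A[1][2] + B[2][2] = 8 + -3 = 5) = -4 (attained at k = 1)
  C[2][0] = min over k of (A[2][0] + B[0][0] = -5 + -1 = -6, A[2][1] + B[1][0] = 6 + 1 = 7, A[2][2] + B[2][0] = -5 + 6 = 1) = -6 (attained at k = 0)
  C[2][1] = min over k of (A[2][0] + B[0][1] = -5 + 8 = 3, A[2][1] + B[1][1] = 6 + 3 = 9, A[2][2] + B[2][1] = -5 + -1 = -6) = -6 (attained at k = 2)
  C[2][2] = min over k of (A[2][0] + B[0][2] = -5 + -1 = -6, A[2][1] + B[1][2] = 6 + -2 = 4, A[2][2] + B[2][2] = -5 + -3 = -8) = -8 (attained at k = 2)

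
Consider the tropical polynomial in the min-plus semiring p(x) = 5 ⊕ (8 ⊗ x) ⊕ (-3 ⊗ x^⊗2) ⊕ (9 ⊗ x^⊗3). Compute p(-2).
p(-2) = -7

A tropical monomial a ⊗ x^⊗i evaluates to a + i · x. Evaluating each term at x = -2:
  Term 0 contributes 5 + 0 · -2 = 5
  Term 1 contributes 8 + 1 · -2 = 6
  Term 2 contributes -3 + 2 · -2 = -7
  Term 3 contributes 9 + 3 · -2 = 3
p(-2) = ⊕ of these = min[5, 6, -7, 3] = -7.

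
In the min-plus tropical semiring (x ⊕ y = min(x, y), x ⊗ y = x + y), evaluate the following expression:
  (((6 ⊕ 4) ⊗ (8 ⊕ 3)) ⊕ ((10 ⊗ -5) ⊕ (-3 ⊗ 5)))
(((6 ⊕ 4) ⊗ (8 ⊕ 3)) ⊕ ((10 ⊗ -5) ⊕ (-3 ⊗ 5))) = 2

Expand innermost to outermost. Recall ⊕ takes the minimum of its arguments and ⊗ takes their sum. Working out the expression (((6 ⊕ 4) ⊗ (8 ⊕ 3)) ⊕ ((10 ⊗ -5) ⊕ (-3 ⊗ 5))) gives 2.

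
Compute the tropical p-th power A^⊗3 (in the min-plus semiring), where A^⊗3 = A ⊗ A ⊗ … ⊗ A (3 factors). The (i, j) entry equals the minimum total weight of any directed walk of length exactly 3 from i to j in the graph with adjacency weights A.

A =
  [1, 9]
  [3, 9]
A^⊗3 =
  [3, 11]
  [5, 13]

Each entry (A^⊗3)_ij equals the minimum over all length-3 walks i = v_0 → v_1 → … → v_3 = j of Σ_t A[v_t][v_{t+1}]. For example, for (i, j) = (0, 1) we minimise over 4 possible intermediate vertex sequences; the minimum is 11, attained along the walk 0 → 0 → 0 → 1.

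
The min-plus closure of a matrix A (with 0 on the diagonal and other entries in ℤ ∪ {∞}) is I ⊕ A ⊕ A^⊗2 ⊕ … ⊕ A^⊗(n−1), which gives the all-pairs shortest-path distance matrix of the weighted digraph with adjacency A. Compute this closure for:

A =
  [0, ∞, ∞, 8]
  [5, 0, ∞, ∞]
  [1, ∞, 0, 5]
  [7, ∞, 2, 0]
Closure =
  [0, ∞, 10, 8]
  [5, 0, 15, 13]
  [1, ∞, 0, 5]
  [3, ∞, 2, 0]

This is the Floyd-Warshall all-pairs shortest-path computation. For each intermediate vertex k = 0, 1, …, 3, update dist[i][j] ← min(dist[i][j], dist[i][k] + dist[k][j]). The final matrix gives, for each (i, j), the minimum total weight of any directed path from i to j (possibly empty when i = j).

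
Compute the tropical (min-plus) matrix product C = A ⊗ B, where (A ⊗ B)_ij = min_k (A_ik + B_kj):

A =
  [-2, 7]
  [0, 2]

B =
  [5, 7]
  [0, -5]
A ⊗ B =
  [3, 2]
  [2, -3]

Apply the min-plus product entry-by-entry:
  C[0][0] = min over k of (A[0][0] + B[0][0] = -2 + 5 = 3, A[0][1] + B[1][0] = 7 + 0 = 7) = 3 (attained at k = 0)
  C[0][1] = min over k of (A[0][0] + B[0][1] = -2 + 7 = 5, A[0][1] + B[1][1] = 7 + -5 = 2) = 2 (attained at k = 1)
  C[1][0] = min over k of (A[1][0] + B[0][0] = 0 + 5 = 5, A[1][1] + B[1][0] = 2 + 0 = 2) = 2 (attained at k = 1)
  C[1][1] = min over k of (A[1][0] + B[0][1] = 0 + 7 = 7, A[1][1] + B[1][1] = 2 + -5 = -3) = -3 (attained at k = 1)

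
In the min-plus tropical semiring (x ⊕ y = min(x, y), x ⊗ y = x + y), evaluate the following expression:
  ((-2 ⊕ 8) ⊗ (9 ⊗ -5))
((-2 ⊕ 8) ⊗ (9 ⊗ -5)) = 2

Expand innermost to outermost. Recall ⊕ takes the minimum of its arguments and ⊗ takes their sum. Working out the expression ((-2 ⊕ 8) ⊗ (9 ⊗ -5)) gives 2.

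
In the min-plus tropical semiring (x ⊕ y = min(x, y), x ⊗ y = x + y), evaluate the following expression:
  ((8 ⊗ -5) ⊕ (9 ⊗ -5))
((8 ⊗ -5) ⊕ (9 ⊗ -5)) = 3

Expand innermost to outermost. Recall ⊕ takes the minimum of its arguments and ⊗ takes their sum. Working out the expression ((8 ⊗ -5) ⊕ (9 ⊗ -5)) gives 3.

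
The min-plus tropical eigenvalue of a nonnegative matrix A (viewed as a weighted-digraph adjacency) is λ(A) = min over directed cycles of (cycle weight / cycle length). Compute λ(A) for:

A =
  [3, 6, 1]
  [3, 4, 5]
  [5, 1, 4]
λ(A) = 5/3

Enumerate directed cycles and compute their means (weight / length). Sample:
  cycle 0 → 0: weight = 3, length = 1, mean = 3/1 ≈ 3.000
  cycle 1 → 1: weight = 4, length = 1, mean = 4/1 ≈ 4.000
  cycle 2 → 2: weight = 4, length = 1, mean = 4/1 ≈ 4.000
  cycle 0 → 1 → 0: weight = 9, length = 2, mean = 9/2 ≈ 4.500
  cycle 0 → 2 → 0: weight = 6, length = 2, mean = 6/2 ≈ 3.000
  cycle 1 → 0 → 1: weight = 9, length = 2, mean = 9/2 ≈ 4.500
Minimum mean = 1.667, attained e.g. along the cycle 0 → 2 → 1 → 0 with weight 5 and length 3. So λ(A) = 5/3 = 5/3.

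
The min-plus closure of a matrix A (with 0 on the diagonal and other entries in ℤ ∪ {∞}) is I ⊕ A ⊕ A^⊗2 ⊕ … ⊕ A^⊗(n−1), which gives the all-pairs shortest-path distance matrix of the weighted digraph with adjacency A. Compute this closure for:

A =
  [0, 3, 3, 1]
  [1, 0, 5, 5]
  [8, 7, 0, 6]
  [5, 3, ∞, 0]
Closure =
  [0, 3, 3, 1]
  [1, 0, 4, 2]
  [8, 7, 0, 6]
  [4, 3, 7, 0]

This is the Floyd-Warshall all-pairs shortest-path computation. For each intermediate vertex k = 0, 1, …, 3, update dist[i][j] ← min(dist[i][j], dist[i][k] + dist[k][j]). The final matrix gives, for each (i, j), the minimum total weight of any directed path from i to j (possibly empty when i = j).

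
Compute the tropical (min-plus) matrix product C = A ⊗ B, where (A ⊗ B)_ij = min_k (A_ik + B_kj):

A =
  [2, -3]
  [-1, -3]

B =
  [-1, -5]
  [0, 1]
A ⊗ B =
  [-3, -3]
  [-3, -6]

Apply the min-plus product entry-by-entry:
  C[0][0] = min over k of (A[0][0] + B[0][0] = 2 + -1 = 1, A[0][1] + B[1][0] = -3 + 0 = -3) = -3 (attained at k = 1)
  C[0][1] = min over k of (A[0][0] + B[0][1] = 2 + -5 = -3, A[0][1] + B[1][1] = -3 + 1 = -2) = -3 (attained at k = 0)
  C[1][0] = min over k of (A[1][0] + B[0][0] = -1 + -1 = -2, A[1][1] + B[1][0] = -3 + 0 = -3) = -3 (attained at k = 1)
  C[1][1] = min over k of (A[1][0] + B[0][1] = -1 + -5 = -6, A[1][1] + B[1][1] = -3 + 1 = -2) = -6 (attained at k = 0)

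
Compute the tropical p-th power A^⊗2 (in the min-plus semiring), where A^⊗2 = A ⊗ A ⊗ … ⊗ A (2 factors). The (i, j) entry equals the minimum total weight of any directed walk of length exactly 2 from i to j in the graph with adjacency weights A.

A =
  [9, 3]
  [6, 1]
A^⊗2 =
  [9, 4]
  [7, 2]

Each entry (A^⊗2)_ij equals the minimum over all length-2 walks i = v_0 → v_1 → … → v_2 = j of Σ_t A[v_t][v_{t+1}]. For example, for (i, j) = (0, 1) we minimise over 2 possible intermediate vertex sequences; the minimum is 4, attained along the walk 0 → 1 → 1.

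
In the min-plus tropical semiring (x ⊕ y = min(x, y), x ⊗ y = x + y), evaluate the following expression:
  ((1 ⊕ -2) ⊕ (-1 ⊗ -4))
((1 ⊕ -2) ⊕ (-1 ⊗ -4)) = -5

Expand innermost to outermost. Recall ⊕ takes the minimum of its arguments and ⊗ takes their sum. Working out the expression ((1 ⊕ -2) ⊕ (-1 ⊗ -4)) gives -5.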